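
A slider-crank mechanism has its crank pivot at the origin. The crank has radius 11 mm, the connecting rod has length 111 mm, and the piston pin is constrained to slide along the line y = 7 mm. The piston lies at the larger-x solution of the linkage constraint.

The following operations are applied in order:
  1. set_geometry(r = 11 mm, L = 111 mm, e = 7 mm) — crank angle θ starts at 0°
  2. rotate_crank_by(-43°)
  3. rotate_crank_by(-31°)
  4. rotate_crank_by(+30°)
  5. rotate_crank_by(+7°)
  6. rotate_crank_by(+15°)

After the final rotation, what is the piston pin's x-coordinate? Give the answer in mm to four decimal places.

set_geometry: r = 11 mm, L = 111 mm, e = 7 mm; θ ← 0°
rotate_crank_by(-43°): θ ← 0° -43° = -43°
rotate_crank_by(-31°): θ ← -43° -31° = -74°
rotate_crank_by(+30°): θ ← -74° +30° = -44°
rotate_crank_by(+7°): θ ← -44° +7° = -37°
rotate_crank_by(+15°): θ ← -37° +15° = -22°
crank pin P = (r cos θ, r sin θ) = (10.199022, -4.120673)
h = r sin θ − e = -4.120673 − 7 = -11.120673
x = r cos θ + √(L² − h²) = 10.199022 + √(12321.0 − 123.6694) = 10.199022 + 110.441526 = 120.640548

120.6405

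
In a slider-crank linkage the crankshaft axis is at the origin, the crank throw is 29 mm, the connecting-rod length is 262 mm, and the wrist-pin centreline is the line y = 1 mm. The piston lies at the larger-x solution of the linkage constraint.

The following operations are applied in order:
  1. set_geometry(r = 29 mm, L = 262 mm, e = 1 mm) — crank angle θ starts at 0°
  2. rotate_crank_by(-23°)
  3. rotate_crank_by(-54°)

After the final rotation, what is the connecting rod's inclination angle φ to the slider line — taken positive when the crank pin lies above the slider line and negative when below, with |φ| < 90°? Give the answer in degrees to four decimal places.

set_geometry: r = 29 mm, L = 262 mm, e = 1 mm; θ ← 0°
rotate_crank_by(-23°): θ ← 0° -23° = -23°
rotate_crank_by(-54°): θ ← -23° -54° = -77°
crank pin P = (r cos θ, r sin θ) = (6.523581, -28.256732)
h = r sin θ − e = -28.256732 − 1 = -29.256732
sin φ = h / L = -29.256732 / 262 = -0.11166692
φ = arcsin(-0.11166692) = -6.411415°

-6.4114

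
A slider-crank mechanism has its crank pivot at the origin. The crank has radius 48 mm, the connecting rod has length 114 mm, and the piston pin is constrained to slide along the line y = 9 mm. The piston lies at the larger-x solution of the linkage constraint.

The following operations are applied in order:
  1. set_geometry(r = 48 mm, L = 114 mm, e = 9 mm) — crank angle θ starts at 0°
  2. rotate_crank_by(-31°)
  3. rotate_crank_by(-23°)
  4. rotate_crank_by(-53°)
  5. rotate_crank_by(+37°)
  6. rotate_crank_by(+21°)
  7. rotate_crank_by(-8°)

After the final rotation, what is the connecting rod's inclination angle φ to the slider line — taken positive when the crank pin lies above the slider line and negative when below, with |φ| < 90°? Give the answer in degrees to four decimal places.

-25.5991

set_geometry: r = 48 mm, L = 114 mm, e = 9 mm; θ ← 0°
rotate_crank_by(-31°): θ ← 0° -31° = -31°
rotate_crank_by(-23°): θ ← -31° -23° = -54°
rotate_crank_by(-53°): θ ← -54° -53° = -107°
rotate_crank_by(+37°): θ ← -107° +37° = -70°
rotate_crank_by(+21°): θ ← -70° +21° = -49°
rotate_crank_by(-8°): θ ← -49° -8° = -57°
crank pin P = (r cos θ, r sin θ) = (26.142674, -40.256187)
h = r sin θ − e = -40.256187 − 9 = -49.256187
sin φ = h / L = -49.256187 / 114 = -0.43207182
φ = arcsin(-0.43207182) = -25.599115°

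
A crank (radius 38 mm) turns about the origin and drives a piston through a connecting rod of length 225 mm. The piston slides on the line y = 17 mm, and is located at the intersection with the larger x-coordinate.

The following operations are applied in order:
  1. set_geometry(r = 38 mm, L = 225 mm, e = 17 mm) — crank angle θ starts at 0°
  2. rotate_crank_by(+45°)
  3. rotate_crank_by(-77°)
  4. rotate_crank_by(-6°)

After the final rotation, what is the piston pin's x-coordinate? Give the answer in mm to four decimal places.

set_geometry: r = 38 mm, L = 225 mm, e = 17 mm; θ ← 0°
rotate_crank_by(+45°): θ ← 0° +45° = 45°
rotate_crank_by(-77°): θ ← 45° -77° = -32°
rotate_crank_by(-6°): θ ← -32° -6° = -38°
crank pin P = (r cos θ, r sin θ) = (29.944409, -23.395136)
h = r sin θ − e = -23.395136 − 17 = -40.395136
x = r cos θ + √(L² − h²) = 29.944409 + √(50625.0 − 1631.7670) = 29.944409 + 221.344151 = 251.288559

251.2886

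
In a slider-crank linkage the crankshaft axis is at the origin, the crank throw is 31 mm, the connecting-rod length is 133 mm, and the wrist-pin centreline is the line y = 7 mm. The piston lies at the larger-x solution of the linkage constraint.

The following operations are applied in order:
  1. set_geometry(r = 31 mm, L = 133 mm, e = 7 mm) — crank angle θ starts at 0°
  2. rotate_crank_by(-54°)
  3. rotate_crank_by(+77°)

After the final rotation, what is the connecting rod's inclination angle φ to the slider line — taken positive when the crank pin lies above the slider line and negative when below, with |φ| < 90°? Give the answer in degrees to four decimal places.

2.2031

set_geometry: r = 31 mm, L = 133 mm, e = 7 mm; θ ← 0°
rotate_crank_by(-54°): θ ← 0° -54° = -54°
rotate_crank_by(+77°): θ ← -54° +77° = 23°
crank pin P = (r cos θ, r sin θ) = (28.535650, 12.112665)
h = r sin θ − e = 12.112665 − 7 = 5.112665
sin φ = h / L = 5.112665 / 133 = 0.03844109
φ = arcsin(0.03844109) = 2.203055°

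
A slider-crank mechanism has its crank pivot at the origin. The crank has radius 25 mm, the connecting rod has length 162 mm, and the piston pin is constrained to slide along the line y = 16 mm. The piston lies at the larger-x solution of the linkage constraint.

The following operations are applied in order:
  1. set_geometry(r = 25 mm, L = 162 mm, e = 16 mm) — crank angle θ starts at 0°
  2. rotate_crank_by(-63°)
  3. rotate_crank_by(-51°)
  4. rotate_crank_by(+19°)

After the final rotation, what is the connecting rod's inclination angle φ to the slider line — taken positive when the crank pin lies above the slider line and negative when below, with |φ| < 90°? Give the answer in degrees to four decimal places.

set_geometry: r = 25 mm, L = 162 mm, e = 16 mm; θ ← 0°
rotate_crank_by(-63°): θ ← 0° -63° = -63°
rotate_crank_by(-51°): θ ← -63° -51° = -114°
rotate_crank_by(+19°): θ ← -114° +19° = -95°
crank pin P = (r cos θ, r sin θ) = (-2.178894, -24.904867)
h = r sin θ − e = -24.904867 − 16 = -40.904867
sin φ = h / L = -40.904867 / 162 = -0.25249918
φ = arcsin(-0.25249918) = -14.625450°

-14.6255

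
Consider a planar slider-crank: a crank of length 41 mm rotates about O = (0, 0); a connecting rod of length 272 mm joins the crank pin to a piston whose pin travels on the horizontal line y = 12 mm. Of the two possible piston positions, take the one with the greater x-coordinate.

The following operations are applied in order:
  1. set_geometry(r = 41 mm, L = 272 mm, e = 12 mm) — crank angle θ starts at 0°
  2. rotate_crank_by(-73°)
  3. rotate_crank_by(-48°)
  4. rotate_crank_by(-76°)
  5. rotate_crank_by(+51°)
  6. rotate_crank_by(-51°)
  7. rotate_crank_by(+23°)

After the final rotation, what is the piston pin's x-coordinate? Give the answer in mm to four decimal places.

230.7366

set_geometry: r = 41 mm, L = 272 mm, e = 12 mm; θ ← 0°
rotate_crank_by(-73°): θ ← 0° -73° = -73°
rotate_crank_by(-48°): θ ← -73° -48° = -121°
rotate_crank_by(-76°): θ ← -121° -76° = -197°
rotate_crank_by(+51°): θ ← -197° +51° = -146°
rotate_crank_by(-51°): θ ← -146° -51° = -197°
rotate_crank_by(+23°): θ ← -197° +23° = -174°
crank pin P = (r cos θ, r sin θ) = (-40.775398, -4.285667)
h = r sin θ − e = -4.285667 − 12 = -16.285667
x = r cos θ + √(L² − h²) = -40.775398 + √(73984.0 − 265.2229) = -40.775398 + 271.512020 = 230.736622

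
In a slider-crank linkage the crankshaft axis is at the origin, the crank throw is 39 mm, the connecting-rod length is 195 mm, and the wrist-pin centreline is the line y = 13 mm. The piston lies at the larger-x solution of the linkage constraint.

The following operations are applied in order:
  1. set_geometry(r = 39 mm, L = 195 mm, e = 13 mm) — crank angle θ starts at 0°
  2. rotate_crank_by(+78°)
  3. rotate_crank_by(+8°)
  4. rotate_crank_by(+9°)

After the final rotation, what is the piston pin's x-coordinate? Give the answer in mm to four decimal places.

set_geometry: r = 39 mm, L = 195 mm, e = 13 mm; θ ← 0°
rotate_crank_by(+78°): θ ← 0° +78° = 78°
rotate_crank_by(+8°): θ ← 78° +8° = 86°
rotate_crank_by(+9°): θ ← 86° +9° = 95°
crank pin P = (r cos θ, r sin θ) = (-3.399074, 38.851593)
h = r sin θ − e = 38.851593 − 13 = 25.851593
x = r cos θ + √(L² − h²) = -3.399074 + √(38025.0 − 668.3049) = -3.399074 + 193.278802 = 189.879728

189.8797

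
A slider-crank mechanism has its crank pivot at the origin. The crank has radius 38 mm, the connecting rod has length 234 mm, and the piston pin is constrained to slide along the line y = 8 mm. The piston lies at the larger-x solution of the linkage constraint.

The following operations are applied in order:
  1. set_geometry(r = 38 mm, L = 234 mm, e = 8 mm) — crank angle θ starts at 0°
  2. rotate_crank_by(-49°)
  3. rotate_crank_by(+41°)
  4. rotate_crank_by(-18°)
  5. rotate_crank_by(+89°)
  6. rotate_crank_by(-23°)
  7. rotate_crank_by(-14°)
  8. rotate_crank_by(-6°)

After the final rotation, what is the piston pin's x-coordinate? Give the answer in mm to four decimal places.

269.6550

set_geometry: r = 38 mm, L = 234 mm, e = 8 mm; θ ← 0°
rotate_crank_by(-49°): θ ← 0° -49° = -49°
rotate_crank_by(+41°): θ ← -49° +41° = -8°
rotate_crank_by(-18°): θ ← -8° -18° = -26°
rotate_crank_by(+89°): θ ← -26° +89° = 63°
rotate_crank_by(-23°): θ ← 63° -23° = 40°
rotate_crank_by(-14°): θ ← 40° -14° = 26°
rotate_crank_by(-6°): θ ← 26° -6° = 20°
crank pin P = (r cos θ, r sin θ) = (35.708320, 12.996765)
h = r sin θ − e = 12.996765 − 8 = 4.996765
x = r cos θ + √(L² − h²) = 35.708320 + √(54756.0 − 24.9677) = 35.708320 + 233.946644 = 269.654964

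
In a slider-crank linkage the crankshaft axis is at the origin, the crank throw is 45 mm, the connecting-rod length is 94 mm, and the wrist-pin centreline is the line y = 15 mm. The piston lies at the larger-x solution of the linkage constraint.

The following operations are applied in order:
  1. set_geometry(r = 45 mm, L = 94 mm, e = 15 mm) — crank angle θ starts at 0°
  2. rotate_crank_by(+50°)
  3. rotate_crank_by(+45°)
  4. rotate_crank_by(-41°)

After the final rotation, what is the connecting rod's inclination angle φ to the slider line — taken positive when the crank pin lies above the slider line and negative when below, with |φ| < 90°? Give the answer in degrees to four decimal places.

13.1629

set_geometry: r = 45 mm, L = 94 mm, e = 15 mm; θ ← 0°
rotate_crank_by(+50°): θ ← 0° +50° = 50°
rotate_crank_by(+45°): θ ← 50° +45° = 95°
rotate_crank_by(-41°): θ ← 95° -41° = 54°
crank pin P = (r cos θ, r sin θ) = (26.450336, 36.405765)
h = r sin θ − e = 36.405765 − 15 = 21.405765
sin φ = h / L = 21.405765 / 94 = 0.22772090
φ = arcsin(0.22772090) = 13.162929°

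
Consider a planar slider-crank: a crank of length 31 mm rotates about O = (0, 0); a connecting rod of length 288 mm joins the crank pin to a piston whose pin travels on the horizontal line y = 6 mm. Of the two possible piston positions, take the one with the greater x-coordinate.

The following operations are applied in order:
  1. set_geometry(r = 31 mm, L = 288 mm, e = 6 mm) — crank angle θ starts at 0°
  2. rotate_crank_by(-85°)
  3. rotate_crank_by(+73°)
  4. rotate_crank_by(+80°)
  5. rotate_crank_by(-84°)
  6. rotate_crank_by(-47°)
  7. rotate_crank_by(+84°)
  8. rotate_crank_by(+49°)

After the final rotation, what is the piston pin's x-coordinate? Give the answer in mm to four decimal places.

set_geometry: r = 31 mm, L = 288 mm, e = 6 mm; θ ← 0°
rotate_crank_by(-85°): θ ← 0° -85° = -85°
rotate_crank_by(+73°): θ ← -85° +73° = -12°
rotate_crank_by(+80°): θ ← -12° +80° = 68°
rotate_crank_by(-84°): θ ← 68° -84° = -16°
rotate_crank_by(-47°): θ ← -16° -47° = -63°
rotate_crank_by(+84°): θ ← -63° +84° = 21°
rotate_crank_by(+49°): θ ← 21° +49° = 70°
crank pin P = (r cos θ, r sin θ) = (10.602624, 29.130471)
h = r sin θ − e = 29.130471 − 6 = 23.130471
x = r cos θ + √(L² − h²) = 10.602624 + √(82944.0 − 535.0187) = 10.602624 + 287.069645 = 297.672270

297.6723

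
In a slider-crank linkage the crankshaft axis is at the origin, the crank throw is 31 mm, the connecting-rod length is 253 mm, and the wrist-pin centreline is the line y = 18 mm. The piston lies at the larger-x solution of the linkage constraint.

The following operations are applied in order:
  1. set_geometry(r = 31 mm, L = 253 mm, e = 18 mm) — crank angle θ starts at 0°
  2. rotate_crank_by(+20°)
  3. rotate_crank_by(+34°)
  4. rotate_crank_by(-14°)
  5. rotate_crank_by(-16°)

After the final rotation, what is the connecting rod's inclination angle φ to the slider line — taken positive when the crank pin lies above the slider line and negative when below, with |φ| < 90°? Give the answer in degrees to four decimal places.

set_geometry: r = 31 mm, L = 253 mm, e = 18 mm; θ ← 0°
rotate_crank_by(+20°): θ ← 0° +20° = 20°
rotate_crank_by(+34°): θ ← 20° +34° = 54°
rotate_crank_by(-14°): θ ← 54° -14° = 40°
rotate_crank_by(-16°): θ ← 40° -16° = 24°
crank pin P = (r cos θ, r sin θ) = (28.319909, 12.608836)
h = r sin θ − e = 12.608836 − 18 = -5.391164
sin φ = h / L = -5.391164 / 253 = -0.02130895
φ = arcsin(-0.02130895) = -1.221005°

-1.2210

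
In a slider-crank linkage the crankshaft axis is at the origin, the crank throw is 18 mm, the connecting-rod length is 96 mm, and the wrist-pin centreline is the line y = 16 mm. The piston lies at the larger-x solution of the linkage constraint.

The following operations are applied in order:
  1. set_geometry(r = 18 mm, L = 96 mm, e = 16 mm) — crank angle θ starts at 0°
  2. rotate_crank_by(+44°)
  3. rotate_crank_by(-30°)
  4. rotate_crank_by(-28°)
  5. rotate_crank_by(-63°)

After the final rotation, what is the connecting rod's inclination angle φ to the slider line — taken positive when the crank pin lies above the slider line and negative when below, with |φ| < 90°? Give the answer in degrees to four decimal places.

-20.4482

set_geometry: r = 18 mm, L = 96 mm, e = 16 mm; θ ← 0°
rotate_crank_by(+44°): θ ← 0° +44° = 44°
rotate_crank_by(-30°): θ ← 44° -30° = 14°
rotate_crank_by(-28°): θ ← 14° -28° = -14°
rotate_crank_by(-63°): θ ← -14° -63° = -77°
crank pin P = (r cos θ, r sin θ) = (4.049119, -17.538661)
h = r sin θ − e = -17.538661 − 16 = -33.538661
sin φ = h / L = -33.538661 / 96 = -0.34936105
φ = arcsin(-0.34936105) = -20.448239°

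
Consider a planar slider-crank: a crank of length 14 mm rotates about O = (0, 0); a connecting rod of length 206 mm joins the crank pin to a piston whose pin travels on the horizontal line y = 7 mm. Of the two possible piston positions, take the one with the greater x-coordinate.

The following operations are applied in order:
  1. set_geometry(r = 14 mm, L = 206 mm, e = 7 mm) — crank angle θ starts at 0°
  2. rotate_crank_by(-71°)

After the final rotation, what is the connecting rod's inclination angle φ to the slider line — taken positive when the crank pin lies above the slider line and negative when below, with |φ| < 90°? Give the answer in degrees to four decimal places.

-5.6378

set_geometry: r = 14 mm, L = 206 mm, e = 7 mm; θ ← 0°
rotate_crank_by(-71°): θ ← 0° -71° = -71°
crank pin P = (r cos θ, r sin θ) = (4.557954, -13.237260)
h = r sin θ − e = -13.237260 − 7 = -20.237260
sin φ = h / L = -20.237260 / 206 = -0.09823913
φ = arcsin(-0.09823913) = -5.637781°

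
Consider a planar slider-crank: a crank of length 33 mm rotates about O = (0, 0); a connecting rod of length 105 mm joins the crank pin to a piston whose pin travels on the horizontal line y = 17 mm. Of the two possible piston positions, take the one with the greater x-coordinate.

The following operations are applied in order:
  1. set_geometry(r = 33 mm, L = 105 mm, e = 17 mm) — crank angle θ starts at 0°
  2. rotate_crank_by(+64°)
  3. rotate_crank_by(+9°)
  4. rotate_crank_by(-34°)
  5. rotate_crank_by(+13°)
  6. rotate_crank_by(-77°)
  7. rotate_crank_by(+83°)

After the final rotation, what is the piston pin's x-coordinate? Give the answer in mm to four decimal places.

121.9111

set_geometry: r = 33 mm, L = 105 mm, e = 17 mm; θ ← 0°
rotate_crank_by(+64°): θ ← 0° +64° = 64°
rotate_crank_by(+9°): θ ← 64° +9° = 73°
rotate_crank_by(-34°): θ ← 73° -34° = 39°
rotate_crank_by(+13°): θ ← 39° +13° = 52°
rotate_crank_by(-77°): θ ← 52° -77° = -25°
rotate_crank_by(+83°): θ ← -25° +83° = 58°
crank pin P = (r cos θ, r sin θ) = (17.487336, 27.985587)
h = r sin θ − e = 27.985587 − 17 = 10.985587
x = r cos θ + √(L² − h²) = 17.487336 + √(11025.0 − 120.6831) = 17.487336 + 104.423737 = 121.911073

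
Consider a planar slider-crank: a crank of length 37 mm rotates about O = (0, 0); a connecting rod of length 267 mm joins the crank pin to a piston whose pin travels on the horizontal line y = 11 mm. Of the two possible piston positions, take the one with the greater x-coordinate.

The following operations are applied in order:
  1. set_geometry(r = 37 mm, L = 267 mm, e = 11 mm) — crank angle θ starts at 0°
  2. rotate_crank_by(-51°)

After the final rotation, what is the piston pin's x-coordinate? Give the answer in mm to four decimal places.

set_geometry: r = 37 mm, L = 267 mm, e = 11 mm; θ ← 0°
rotate_crank_by(-51°): θ ← 0° -51° = -51°
crank pin P = (r cos θ, r sin θ) = (23.284854, -28.754401)
h = r sin θ − e = -28.754401 − 11 = -39.754401
x = r cos θ + √(L² − h²) = 23.284854 + √(71289.0 − 1580.4124) = 23.284854 + 264.023839 = 287.308694

287.3087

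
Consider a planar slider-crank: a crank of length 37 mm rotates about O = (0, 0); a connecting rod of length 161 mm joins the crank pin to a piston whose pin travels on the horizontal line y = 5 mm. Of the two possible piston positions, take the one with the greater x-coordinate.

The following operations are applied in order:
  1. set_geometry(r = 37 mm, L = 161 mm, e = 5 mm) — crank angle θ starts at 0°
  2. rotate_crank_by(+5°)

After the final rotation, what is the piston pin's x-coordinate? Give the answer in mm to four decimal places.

197.8494

set_geometry: r = 37 mm, L = 161 mm, e = 5 mm; θ ← 0°
rotate_crank_by(+5°): θ ← 0° +5° = 5°
crank pin P = (r cos θ, r sin θ) = (36.859204, 3.224762)
h = r sin θ − e = 3.224762 − 5 = -1.775238
x = r cos θ + √(L² − h²) = 36.859204 + √(25921.0 − 3.1515) = 36.859204 + 160.990213 = 197.849416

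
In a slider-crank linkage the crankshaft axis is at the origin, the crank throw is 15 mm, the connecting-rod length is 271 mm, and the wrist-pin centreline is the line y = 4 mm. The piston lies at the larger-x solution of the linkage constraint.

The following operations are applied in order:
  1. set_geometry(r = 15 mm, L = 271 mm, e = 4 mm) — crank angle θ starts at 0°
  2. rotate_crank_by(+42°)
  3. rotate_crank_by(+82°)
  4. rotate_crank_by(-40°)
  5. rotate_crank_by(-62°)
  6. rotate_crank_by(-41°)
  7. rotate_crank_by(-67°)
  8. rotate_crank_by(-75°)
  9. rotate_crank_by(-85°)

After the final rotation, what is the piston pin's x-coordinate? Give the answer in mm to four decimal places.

set_geometry: r = 15 mm, L = 271 mm, e = 4 mm; θ ← 0°
rotate_crank_by(+42°): θ ← 0° +42° = 42°
rotate_crank_by(+82°): θ ← 42° +82° = 124°
rotate_crank_by(-40°): θ ← 124° -40° = 84°
rotate_crank_by(-62°): θ ← 84° -62° = 22°
rotate_crank_by(-41°): θ ← 22° -41° = -19°
rotate_crank_by(-67°): θ ← -19° -67° = -86°
rotate_crank_by(-75°): θ ← -86° -75° = -161°
rotate_crank_by(-85°): θ ← -161° -85° = -246°
crank pin P = (r cos θ, r sin θ) = (-6.101050, 13.703182)
h = r sin θ − e = 13.703182 − 4 = 9.703182
x = r cos θ + √(L² − h²) = -6.101050 + √(73441.0 − 94.1517) = -6.101050 + 270.826233 = 264.725183

264.7252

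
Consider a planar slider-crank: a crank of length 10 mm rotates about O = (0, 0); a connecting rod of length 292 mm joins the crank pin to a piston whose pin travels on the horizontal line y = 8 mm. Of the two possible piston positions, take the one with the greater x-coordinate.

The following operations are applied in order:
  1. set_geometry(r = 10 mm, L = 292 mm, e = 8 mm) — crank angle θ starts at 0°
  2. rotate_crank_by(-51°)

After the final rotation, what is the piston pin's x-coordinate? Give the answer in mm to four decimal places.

297.8670

set_geometry: r = 10 mm, L = 292 mm, e = 8 mm; θ ← 0°
rotate_crank_by(-51°): θ ← 0° -51° = -51°
crank pin P = (r cos θ, r sin θ) = (6.293204, -7.771460)
h = r sin θ − e = -7.771460 − 8 = -15.771460
x = r cos θ + √(L² − h²) = 6.293204 + √(85264.0 − 248.7389) = 6.293204 + 291.573766 = 297.866970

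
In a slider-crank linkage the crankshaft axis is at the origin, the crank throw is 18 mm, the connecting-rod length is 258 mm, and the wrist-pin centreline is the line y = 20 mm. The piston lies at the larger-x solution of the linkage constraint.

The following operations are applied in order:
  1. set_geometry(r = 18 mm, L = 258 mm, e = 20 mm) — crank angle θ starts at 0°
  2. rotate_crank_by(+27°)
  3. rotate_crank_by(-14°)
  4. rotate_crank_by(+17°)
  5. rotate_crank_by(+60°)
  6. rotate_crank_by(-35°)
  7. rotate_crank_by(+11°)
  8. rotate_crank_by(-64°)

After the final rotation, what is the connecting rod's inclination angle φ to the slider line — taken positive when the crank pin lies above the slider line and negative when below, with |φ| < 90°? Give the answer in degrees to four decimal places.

-4.3061

set_geometry: r = 18 mm, L = 258 mm, e = 20 mm; θ ← 0°
rotate_crank_by(+27°): θ ← 0° +27° = 27°
rotate_crank_by(-14°): θ ← 27° -14° = 13°
rotate_crank_by(+17°): θ ← 13° +17° = 30°
rotate_crank_by(+60°): θ ← 30° +60° = 90°
rotate_crank_by(-35°): θ ← 90° -35° = 55°
rotate_crank_by(+11°): θ ← 55° +11° = 66°
rotate_crank_by(-64°): θ ← 66° -64° = 2°
crank pin P = (r cos θ, r sin θ) = (17.989035, 0.628191)
h = r sin θ − e = 0.628191 − 20 = -19.371809
sin φ = h / L = -19.371809 / 258 = -0.07508453
φ = arcsin(-0.07508453) = -4.306079°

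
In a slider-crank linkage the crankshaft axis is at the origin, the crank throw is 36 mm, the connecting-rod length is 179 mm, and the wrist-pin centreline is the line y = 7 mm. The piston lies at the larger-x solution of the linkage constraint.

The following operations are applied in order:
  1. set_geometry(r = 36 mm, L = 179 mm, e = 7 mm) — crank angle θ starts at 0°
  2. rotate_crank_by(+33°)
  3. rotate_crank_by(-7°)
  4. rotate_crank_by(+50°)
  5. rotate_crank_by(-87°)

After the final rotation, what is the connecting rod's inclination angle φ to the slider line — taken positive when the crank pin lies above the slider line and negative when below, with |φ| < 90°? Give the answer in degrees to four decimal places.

set_geometry: r = 36 mm, L = 179 mm, e = 7 mm; θ ← 0°
rotate_crank_by(+33°): θ ← 0° +33° = 33°
rotate_crank_by(-7°): θ ← 33° -7° = 26°
rotate_crank_by(+50°): θ ← 26° +50° = 76°
rotate_crank_by(-87°): θ ← 76° -87° = -11°
crank pin P = (r cos θ, r sin θ) = (35.338579, -6.869124)
h = r sin θ − e = -6.869124 − 7 = -13.869124
sin φ = h / L = -13.869124 / 179 = -0.07748114
φ = arcsin(-0.07748114) = -4.443796°

-4.4438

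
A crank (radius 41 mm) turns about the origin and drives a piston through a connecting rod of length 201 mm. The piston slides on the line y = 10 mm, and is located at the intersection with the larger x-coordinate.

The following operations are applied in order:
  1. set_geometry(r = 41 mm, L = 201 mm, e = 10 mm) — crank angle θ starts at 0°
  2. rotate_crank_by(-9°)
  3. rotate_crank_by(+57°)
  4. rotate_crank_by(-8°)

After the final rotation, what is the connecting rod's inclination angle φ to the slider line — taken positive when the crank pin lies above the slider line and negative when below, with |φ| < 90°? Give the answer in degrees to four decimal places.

set_geometry: r = 41 mm, L = 201 mm, e = 10 mm; θ ← 0°
rotate_crank_by(-9°): θ ← 0° -9° = -9°
rotate_crank_by(+57°): θ ← -9° +57° = 48°
rotate_crank_by(-8°): θ ← 48° -8° = 40°
crank pin P = (r cos θ, r sin θ) = (31.407822, 26.354292)
h = r sin θ − e = 26.354292 − 10 = 16.354292
sin φ = h / L = 16.354292 / 201 = 0.08136464
φ = arcsin(0.08136464) = 4.667009°

4.6670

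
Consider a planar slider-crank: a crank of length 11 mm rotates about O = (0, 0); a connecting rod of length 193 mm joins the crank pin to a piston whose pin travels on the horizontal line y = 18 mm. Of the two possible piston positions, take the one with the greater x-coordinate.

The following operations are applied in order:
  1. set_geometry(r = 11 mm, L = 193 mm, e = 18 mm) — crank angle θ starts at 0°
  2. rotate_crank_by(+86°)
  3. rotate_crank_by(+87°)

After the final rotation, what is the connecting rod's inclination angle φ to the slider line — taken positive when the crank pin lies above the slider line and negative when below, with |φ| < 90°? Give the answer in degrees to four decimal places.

set_geometry: r = 11 mm, L = 193 mm, e = 18 mm; θ ← 0°
rotate_crank_by(+86°): θ ← 0° +86° = 86°
rotate_crank_by(+87°): θ ← 86° +87° = 173°
crank pin P = (r cos θ, r sin θ) = (-10.918008, 1.340563)
h = r sin θ − e = 1.340563 − 18 = -16.659437
sin φ = h / L = -16.659437 / 193 = -0.08631833
φ = arcsin(-0.08631833) = -4.951838°

-4.9518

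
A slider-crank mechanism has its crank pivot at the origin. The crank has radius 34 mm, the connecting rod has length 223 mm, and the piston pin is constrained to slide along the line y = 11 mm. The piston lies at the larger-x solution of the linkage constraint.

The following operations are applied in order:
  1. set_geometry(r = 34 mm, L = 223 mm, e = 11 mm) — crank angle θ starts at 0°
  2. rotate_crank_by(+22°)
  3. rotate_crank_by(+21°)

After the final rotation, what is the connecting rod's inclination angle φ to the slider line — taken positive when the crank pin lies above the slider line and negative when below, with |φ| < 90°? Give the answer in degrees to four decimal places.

3.1330

set_geometry: r = 34 mm, L = 223 mm, e = 11 mm; θ ← 0°
rotate_crank_by(+22°): θ ← 0° +22° = 22°
rotate_crank_by(+21°): θ ← 22° +21° = 43°
crank pin P = (r cos θ, r sin θ) = (24.866026, 23.187944)
h = r sin θ − e = 23.187944 − 11 = 12.187944
sin φ = h / L = 12.187944 / 223 = 0.05465446
φ = arcsin(0.05465446) = 3.133031°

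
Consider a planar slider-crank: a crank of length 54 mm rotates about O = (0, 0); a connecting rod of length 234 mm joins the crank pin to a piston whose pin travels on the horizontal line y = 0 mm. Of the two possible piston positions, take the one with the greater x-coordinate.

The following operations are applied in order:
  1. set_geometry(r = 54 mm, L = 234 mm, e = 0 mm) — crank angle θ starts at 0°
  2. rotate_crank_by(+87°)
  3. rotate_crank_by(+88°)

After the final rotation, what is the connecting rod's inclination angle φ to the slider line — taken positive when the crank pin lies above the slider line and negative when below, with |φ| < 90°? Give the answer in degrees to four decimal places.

set_geometry: r = 54 mm, L = 234 mm, e = 0 mm; θ ← 0°
rotate_crank_by(+87°): θ ← 0° +87° = 87°
rotate_crank_by(+88°): θ ← 87° +88° = 175°
crank pin P = (r cos θ, r sin θ) = (-53.794514, 4.706410)
h = r sin θ − e = 4.706410 − 0 = 4.706410
sin φ = h / L = 4.706410 / 234 = 0.02011286
φ = arcsin(0.02011286) = 1.152460°

1.1525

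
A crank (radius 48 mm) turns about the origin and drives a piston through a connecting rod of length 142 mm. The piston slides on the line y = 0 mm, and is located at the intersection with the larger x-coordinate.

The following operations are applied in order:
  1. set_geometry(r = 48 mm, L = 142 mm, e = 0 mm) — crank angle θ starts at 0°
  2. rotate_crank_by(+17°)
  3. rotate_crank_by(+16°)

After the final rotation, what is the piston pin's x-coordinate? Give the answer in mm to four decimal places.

set_geometry: r = 48 mm, L = 142 mm, e = 0 mm; θ ← 0°
rotate_crank_by(+17°): θ ← 0° +17° = 17°
rotate_crank_by(+16°): θ ← 17° +16° = 33°
crank pin P = (r cos θ, r sin θ) = (40.256187, 26.142674)
h = r sin θ − e = 26.142674 − 0 = 26.142674
x = r cos θ + √(L² − h²) = 40.256187 + √(20164.0 − 683.4394) = 40.256187 + 139.572779 = 179.828966

179.8290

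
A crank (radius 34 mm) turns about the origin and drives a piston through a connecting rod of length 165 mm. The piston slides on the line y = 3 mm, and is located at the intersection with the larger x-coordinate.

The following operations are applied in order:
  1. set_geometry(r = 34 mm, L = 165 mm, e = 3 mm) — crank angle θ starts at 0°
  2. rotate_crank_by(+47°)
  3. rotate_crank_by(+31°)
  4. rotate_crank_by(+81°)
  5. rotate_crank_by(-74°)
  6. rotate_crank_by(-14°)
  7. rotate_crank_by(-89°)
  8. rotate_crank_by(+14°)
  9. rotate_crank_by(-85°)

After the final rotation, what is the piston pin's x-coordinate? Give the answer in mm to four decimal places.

161.3926

set_geometry: r = 34 mm, L = 165 mm, e = 3 mm; θ ← 0°
rotate_crank_by(+47°): θ ← 0° +47° = 47°
rotate_crank_by(+31°): θ ← 47° +31° = 78°
rotate_crank_by(+81°): θ ← 78° +81° = 159°
rotate_crank_by(-74°): θ ← 159° -74° = 85°
rotate_crank_by(-14°): θ ← 85° -14° = 71°
rotate_crank_by(-89°): θ ← 71° -89° = -18°
rotate_crank_by(+14°): θ ← -18° +14° = -4°
rotate_crank_by(-85°): θ ← -4° -85° = -89°
crank pin P = (r cos θ, r sin θ) = (0.593382, -33.994822)
h = r sin θ − e = -33.994822 − 3 = -36.994822
x = r cos θ + √(L² − h²) = 0.593382 + √(27225.0 − 1368.6168) = 0.593382 + 160.799201 = 161.392583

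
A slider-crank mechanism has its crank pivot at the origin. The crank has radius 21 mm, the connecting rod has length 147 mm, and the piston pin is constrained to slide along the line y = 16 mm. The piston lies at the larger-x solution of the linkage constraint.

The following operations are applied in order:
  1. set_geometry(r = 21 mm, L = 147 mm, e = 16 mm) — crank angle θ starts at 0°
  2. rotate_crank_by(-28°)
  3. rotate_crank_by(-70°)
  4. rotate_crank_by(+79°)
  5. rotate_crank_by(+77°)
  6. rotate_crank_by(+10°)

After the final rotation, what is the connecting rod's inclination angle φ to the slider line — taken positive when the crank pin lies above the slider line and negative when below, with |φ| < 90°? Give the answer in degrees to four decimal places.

1.3530

set_geometry: r = 21 mm, L = 147 mm, e = 16 mm; θ ← 0°
rotate_crank_by(-28°): θ ← 0° -28° = -28°
rotate_crank_by(-70°): θ ← -28° -70° = -98°
rotate_crank_by(+79°): θ ← -98° +79° = -19°
rotate_crank_by(+77°): θ ← -19° +77° = 58°
rotate_crank_by(+10°): θ ← 58° +10° = 68°
crank pin P = (r cos θ, r sin θ) = (7.866738, 19.470861)
h = r sin θ − e = 19.470861 − 16 = 3.470861
sin φ = h / L = 3.470861 / 147 = 0.02361130
φ = arcsin(0.02361130) = 1.352954°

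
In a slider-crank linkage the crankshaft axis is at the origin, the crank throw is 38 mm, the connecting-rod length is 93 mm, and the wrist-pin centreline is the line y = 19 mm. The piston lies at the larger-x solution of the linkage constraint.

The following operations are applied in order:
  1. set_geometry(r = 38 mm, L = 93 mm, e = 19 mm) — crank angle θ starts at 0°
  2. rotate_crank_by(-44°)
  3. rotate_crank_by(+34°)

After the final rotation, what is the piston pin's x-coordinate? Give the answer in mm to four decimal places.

126.8302

set_geometry: r = 38 mm, L = 93 mm, e = 19 mm; θ ← 0°
rotate_crank_by(-44°): θ ← 0° -44° = -44°
rotate_crank_by(+34°): θ ← -44° +34° = -10°
crank pin P = (r cos θ, r sin θ) = (37.422695, -6.598631)
h = r sin θ − e = -6.598631 − 19 = -25.598631
x = r cos θ + √(L² − h²) = 37.422695 + √(8649.0 − 655.2899) = 37.422695 + 89.407551 = 126.830245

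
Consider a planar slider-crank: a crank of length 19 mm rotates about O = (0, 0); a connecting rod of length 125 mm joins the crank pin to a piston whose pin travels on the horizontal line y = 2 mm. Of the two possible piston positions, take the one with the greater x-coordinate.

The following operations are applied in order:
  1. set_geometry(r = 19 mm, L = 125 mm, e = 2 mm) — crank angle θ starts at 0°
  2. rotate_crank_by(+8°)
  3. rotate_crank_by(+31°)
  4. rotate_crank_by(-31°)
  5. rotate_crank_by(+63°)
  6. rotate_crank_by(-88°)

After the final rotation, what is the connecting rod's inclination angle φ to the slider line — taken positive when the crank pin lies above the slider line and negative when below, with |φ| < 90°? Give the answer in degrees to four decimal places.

-3.4651

set_geometry: r = 19 mm, L = 125 mm, e = 2 mm; θ ← 0°
rotate_crank_by(+8°): θ ← 0° +8° = 8°
rotate_crank_by(+31°): θ ← 8° +31° = 39°
rotate_crank_by(-31°): θ ← 39° -31° = 8°
rotate_crank_by(+63°): θ ← 8° +63° = 71°
rotate_crank_by(-88°): θ ← 71° -88° = -17°
crank pin P = (r cos θ, r sin θ) = (18.169790, -5.555062)
h = r sin θ − e = -5.555062 − 2 = -7.555062
sin φ = h / L = -7.555062 / 125 = -0.06044050
φ = arcsin(-0.06044050) = -3.465097°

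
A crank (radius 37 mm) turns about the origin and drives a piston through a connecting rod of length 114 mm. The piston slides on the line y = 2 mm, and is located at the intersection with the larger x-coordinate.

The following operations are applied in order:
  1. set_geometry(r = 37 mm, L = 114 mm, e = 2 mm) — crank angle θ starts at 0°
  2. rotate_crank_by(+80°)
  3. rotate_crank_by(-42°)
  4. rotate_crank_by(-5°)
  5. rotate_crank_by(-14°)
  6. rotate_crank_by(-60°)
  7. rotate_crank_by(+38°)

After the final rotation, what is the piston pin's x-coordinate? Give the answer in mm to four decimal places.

150.8813

set_geometry: r = 37 mm, L = 114 mm, e = 2 mm; θ ← 0°
rotate_crank_by(+80°): θ ← 0° +80° = 80°
rotate_crank_by(-42°): θ ← 80° -42° = 38°
rotate_crank_by(-5°): θ ← 38° -5° = 33°
rotate_crank_by(-14°): θ ← 33° -14° = 19°
rotate_crank_by(-60°): θ ← 19° -60° = -41°
rotate_crank_by(+38°): θ ← -41° +38° = -3°
crank pin P = (r cos θ, r sin θ) = (36.949293, -1.936430)
h = r sin θ − e = -1.936430 − 2 = -3.936430
x = r cos θ + √(L² − h²) = 36.949293 + √(12996.0 − 15.4955) = 36.949293 + 113.932017 = 150.881310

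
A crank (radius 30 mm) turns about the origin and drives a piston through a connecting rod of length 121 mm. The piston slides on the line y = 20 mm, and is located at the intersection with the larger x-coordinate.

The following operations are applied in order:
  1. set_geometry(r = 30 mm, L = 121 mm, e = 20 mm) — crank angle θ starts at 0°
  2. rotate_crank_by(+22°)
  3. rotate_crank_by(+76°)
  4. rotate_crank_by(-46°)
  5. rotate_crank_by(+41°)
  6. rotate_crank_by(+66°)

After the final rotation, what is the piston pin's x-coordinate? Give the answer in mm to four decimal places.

set_geometry: r = 30 mm, L = 121 mm, e = 20 mm; θ ← 0°
rotate_crank_by(+22°): θ ← 0° +22° = 22°
rotate_crank_by(+76°): θ ← 22° +76° = 98°
rotate_crank_by(-46°): θ ← 98° -46° = 52°
rotate_crank_by(+41°): θ ← 52° +41° = 93°
rotate_crank_by(+66°): θ ← 93° +66° = 159°
crank pin P = (r cos θ, r sin θ) = (-28.007413, 10.751038)
h = r sin θ − e = 10.751038 − 20 = -9.248962
x = r cos θ + √(L² − h²) = -28.007413 + √(14641.0 − 85.5433) = -28.007413 + 120.645997 = 92.638585

92.6386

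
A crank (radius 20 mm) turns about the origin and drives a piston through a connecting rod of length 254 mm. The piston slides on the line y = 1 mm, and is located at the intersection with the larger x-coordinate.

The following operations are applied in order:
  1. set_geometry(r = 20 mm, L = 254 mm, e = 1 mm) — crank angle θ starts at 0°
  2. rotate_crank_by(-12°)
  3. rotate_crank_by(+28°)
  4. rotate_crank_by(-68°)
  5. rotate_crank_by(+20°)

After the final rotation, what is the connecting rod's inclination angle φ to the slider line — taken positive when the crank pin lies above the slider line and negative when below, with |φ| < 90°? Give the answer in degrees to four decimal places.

set_geometry: r = 20 mm, L = 254 mm, e = 1 mm; θ ← 0°
rotate_crank_by(-12°): θ ← 0° -12° = -12°
rotate_crank_by(+28°): θ ← -12° +28° = 16°
rotate_crank_by(-68°): θ ← 16° -68° = -52°
rotate_crank_by(+20°): θ ← -52° +20° = -32°
crank pin P = (r cos θ, r sin θ) = (16.960962, -10.598385)
h = r sin θ − e = -10.598385 − 1 = -11.598385
sin φ = h / L = -11.598385 / 254 = -0.04566293
φ = arcsin(-0.04566293) = -2.617203°

-2.6172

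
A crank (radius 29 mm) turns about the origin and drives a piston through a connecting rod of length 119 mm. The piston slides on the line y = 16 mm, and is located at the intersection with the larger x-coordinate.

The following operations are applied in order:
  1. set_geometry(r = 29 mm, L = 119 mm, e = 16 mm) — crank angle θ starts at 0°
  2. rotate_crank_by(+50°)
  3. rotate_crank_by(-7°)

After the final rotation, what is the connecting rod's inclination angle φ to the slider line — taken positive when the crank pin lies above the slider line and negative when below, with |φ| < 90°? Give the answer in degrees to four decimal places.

1.8193

set_geometry: r = 29 mm, L = 119 mm, e = 16 mm; θ ← 0°
rotate_crank_by(+50°): θ ← 0° +50° = 50°
rotate_crank_by(-7°): θ ← 50° -7° = 43°
crank pin P = (r cos θ, r sin θ) = (21.209257, 19.777952)
h = r sin θ − e = 19.777952 − 16 = 3.777952
sin φ = h / L = 3.777952 / 119 = 0.03174750
φ = arcsin(0.03174750) = 1.819303°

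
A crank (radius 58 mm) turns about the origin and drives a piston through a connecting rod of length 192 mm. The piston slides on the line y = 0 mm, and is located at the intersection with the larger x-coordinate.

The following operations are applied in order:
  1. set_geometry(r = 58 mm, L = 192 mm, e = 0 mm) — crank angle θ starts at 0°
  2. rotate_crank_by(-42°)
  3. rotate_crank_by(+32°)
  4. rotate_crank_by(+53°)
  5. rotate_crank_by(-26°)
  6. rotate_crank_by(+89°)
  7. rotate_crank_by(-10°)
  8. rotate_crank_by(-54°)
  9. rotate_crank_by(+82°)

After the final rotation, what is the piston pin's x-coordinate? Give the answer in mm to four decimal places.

153.4483

set_geometry: r = 58 mm, L = 192 mm, e = 0 mm; θ ← 0°
rotate_crank_by(-42°): θ ← 0° -42° = -42°
rotate_crank_by(+32°): θ ← -42° +32° = -10°
rotate_crank_by(+53°): θ ← -10° +53° = 43°
rotate_crank_by(-26°): θ ← 43° -26° = 17°
rotate_crank_by(+89°): θ ← 17° +89° = 106°
rotate_crank_by(-10°): θ ← 106° -10° = 96°
rotate_crank_by(-54°): θ ← 96° -54° = 42°
rotate_crank_by(+82°): θ ← 42° +82° = 124°
crank pin P = (r cos θ, r sin θ) = (-32.433188, 48.084179)
h = r sin θ − e = 48.084179 − 0 = 48.084179
x = r cos θ + √(L² − h²) = -32.433188 + √(36864.0 − 2312.0883) = -32.433188 + 185.881445 = 153.448257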